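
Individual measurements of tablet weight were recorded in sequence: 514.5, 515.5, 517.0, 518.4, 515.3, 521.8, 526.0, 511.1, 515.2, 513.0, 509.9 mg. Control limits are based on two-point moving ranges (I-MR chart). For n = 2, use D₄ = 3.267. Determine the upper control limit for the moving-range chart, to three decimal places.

13.721

Moving ranges: 1.0, 1.5, 1.4, 3.1, 6.5, 4.2, 14.9, 4.1, 2.2, 3.1; M̄R̄ = 42.0000 / 10 = 4.2000
UCL_MR = D₄·M̄R̄ = 3.267 × 4.2000 = 13.7214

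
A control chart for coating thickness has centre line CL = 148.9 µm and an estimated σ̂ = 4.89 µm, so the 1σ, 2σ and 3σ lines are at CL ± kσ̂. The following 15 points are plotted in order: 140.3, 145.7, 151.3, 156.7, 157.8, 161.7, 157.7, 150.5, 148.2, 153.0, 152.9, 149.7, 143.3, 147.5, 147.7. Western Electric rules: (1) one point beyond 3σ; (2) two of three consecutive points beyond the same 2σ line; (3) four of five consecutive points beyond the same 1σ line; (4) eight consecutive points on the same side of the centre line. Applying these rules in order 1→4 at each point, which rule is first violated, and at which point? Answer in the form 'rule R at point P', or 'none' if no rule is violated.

rule 3 at point 7

Zone of each point (C = within 1σ̂, B = 1σ̂–2σ̂, A = 2σ̂–3σ̂, * = beyond 3σ̂; sign = side of CL): 1:-B, 2:-C, 3:+C, 4:+B, 5:+B, 6:+A, 7:+B, 8:+C, 9:-C, 10:+C, 11:+C, 12:+C, 13:-B, 14:-C, 15:-C
Rule 3 (four of five consecutive points beyond the same 1σ limit) is satisfied at point 7.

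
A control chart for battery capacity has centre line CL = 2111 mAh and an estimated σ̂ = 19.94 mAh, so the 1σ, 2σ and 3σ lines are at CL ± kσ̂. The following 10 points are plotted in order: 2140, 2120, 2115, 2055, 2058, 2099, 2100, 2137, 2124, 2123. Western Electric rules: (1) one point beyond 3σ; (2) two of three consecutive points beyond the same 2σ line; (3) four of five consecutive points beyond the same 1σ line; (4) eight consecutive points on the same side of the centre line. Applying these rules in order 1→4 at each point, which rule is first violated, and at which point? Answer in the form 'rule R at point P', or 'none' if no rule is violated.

rule 2 at point 5

Zone of each point (C = within 1σ̂, B = 1σ̂–2σ̂, A = 2σ̂–3σ̂, * = beyond 3σ̂; sign = side of CL): 1:+B, 2:+C, 3:+C, 4:-A, 5:-A, 6:-C, 7:-C, 8:+B, 9:+C, 10:+C
Rule 2 (two of three consecutive points beyond the same 2σ limit) is satisfied at point 5.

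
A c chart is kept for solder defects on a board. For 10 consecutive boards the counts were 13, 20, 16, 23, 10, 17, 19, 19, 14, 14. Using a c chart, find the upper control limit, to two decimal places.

c̄ = (13 + 20 + 16 + 23 + 10 + 17 + 19 + 19 + 14 + 14) / 10 = 165 / 10 = 16.5000
UCL = c̄ + 3√c̄ = 16.5000 + 3 × √16.5000 = 16.5000 + 3 × 4.0620 = 28.6861

28.69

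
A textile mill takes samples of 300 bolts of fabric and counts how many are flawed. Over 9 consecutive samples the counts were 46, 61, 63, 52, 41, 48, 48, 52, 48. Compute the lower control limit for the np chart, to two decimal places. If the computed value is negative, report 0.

31.48

p̄ = Σdᵢ / (k·n) = 459 / (9 × 300) = 0.17000
LCL = np̄ − 3·√(np̄(1−p̄)) = 51.0000 − 3 × 6.5062 = 31.4815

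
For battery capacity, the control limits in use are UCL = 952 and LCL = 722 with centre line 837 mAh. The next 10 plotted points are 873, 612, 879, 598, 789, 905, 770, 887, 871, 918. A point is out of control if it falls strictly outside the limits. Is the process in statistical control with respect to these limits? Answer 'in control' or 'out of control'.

out of control

Compare each point to [722, 952]: sample 2 = 612 < LCL; sample 4 = 598 < LCL.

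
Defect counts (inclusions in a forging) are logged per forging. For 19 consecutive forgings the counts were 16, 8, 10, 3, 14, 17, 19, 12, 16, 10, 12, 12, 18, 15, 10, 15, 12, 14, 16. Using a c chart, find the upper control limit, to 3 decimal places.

c̄ = (16 + 8 + 10 + 3 + 14 + 17 + 19 + 12 + 16 + 10 + 12 + 12 + 18 + 15 + 10 + 15 + 12 + 14 + 16) / 19 = 249 / 19 = 13.1053
UCL = c̄ + 3√c̄ = 13.1053 + 3 × √13.1053 = 13.1053 + 3 × 3.6201 = 23.9656

23.966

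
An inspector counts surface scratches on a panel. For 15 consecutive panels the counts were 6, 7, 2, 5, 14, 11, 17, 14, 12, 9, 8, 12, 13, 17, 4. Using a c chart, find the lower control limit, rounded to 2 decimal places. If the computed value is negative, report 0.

c̄ = (6 + 7 + 2 + 5 + 14 + 11 + 17 + 14 + 12 + 9 + 8 + 12 + 13 + 17 + 4) / 15 = 151 / 15 = 10.0667
LCL = c̄ − 3√c̄ = 10.0667 − 3 × 3.1728 = 0.5483

0.55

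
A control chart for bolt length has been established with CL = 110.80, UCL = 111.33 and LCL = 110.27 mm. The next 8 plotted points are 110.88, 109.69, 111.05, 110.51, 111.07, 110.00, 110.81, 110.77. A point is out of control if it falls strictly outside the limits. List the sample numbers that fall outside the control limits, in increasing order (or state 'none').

Compare each point to [110.27, 111.33]: sample 2 = 109.69 < LCL; sample 6 = 110.00 < LCL.

2, 6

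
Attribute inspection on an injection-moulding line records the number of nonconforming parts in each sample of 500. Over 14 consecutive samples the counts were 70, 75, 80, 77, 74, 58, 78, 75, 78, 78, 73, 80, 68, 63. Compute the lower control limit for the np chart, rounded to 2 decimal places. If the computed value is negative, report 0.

49.62

p̄ = Σdᵢ / (k·n) = 1027 / (14 × 500) = 0.14671
LCL = np̄ − 3·√(np̄(1−p̄)) = 73.3571 − 3 × 7.9117 = 49.6221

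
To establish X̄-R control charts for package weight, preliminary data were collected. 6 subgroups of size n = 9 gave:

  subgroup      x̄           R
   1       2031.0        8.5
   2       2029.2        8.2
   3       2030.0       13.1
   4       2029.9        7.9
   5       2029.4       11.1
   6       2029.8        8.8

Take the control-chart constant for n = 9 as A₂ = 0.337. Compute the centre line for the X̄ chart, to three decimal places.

2029.883

X̄̄ = (2031.0 + 2029.2 + 2030.0 + 2029.9 + 2029.4 + 2029.8) / 6 = 12179.3000 / 6 = 2029.8833
CL = X̄̄ = 2029.8833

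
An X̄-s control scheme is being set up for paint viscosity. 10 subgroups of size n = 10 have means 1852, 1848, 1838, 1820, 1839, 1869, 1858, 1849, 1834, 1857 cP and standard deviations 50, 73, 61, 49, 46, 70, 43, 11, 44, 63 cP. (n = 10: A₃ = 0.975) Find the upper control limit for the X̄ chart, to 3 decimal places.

1896.125

X̄̄ = (1852 + 1848 + 1838 + 1820 + 1839 + 1869 + 1858 + 1849 + 1834 + 1857) / 10 = 1846.4000
s̄ = (50 + 73 + 61 + 49 + 46 + 70 + 43 + 11 + 44 + 63) / 10 = 51.0000
UCL = X̄̄ + A₃·s̄ = 1846.4000 + 0.975 × 51.0000 = 1896.1250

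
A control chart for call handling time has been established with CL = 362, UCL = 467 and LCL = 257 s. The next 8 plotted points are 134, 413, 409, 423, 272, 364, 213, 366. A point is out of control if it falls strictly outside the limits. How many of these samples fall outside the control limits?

Compare each point to [257, 467]: sample 1 = 134 < LCL; sample 7 = 213 < LCL.

2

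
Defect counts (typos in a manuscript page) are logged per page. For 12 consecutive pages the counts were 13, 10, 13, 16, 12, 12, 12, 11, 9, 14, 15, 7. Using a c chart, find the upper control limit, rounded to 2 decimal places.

c̄ = (13 + 10 + 13 + 16 + 12 + 12 + 12 + 11 + 9 + 14 + 15 + 7) / 12 = 144 / 12 = 12.0000
UCL = c̄ + 3√c̄ = 12.0000 + 3 × √12.0000 = 12.0000 + 3 × 3.4641 = 22.3923

22.39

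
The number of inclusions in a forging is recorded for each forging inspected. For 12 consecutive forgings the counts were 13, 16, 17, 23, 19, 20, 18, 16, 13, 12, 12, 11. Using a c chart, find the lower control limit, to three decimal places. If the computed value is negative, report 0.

3.896

c̄ = (13 + 16 + 17 + 23 + 19 + 20 + 18 + 16 + 13 + 12 + 12 + 11) / 12 = 190 / 12 = 15.8333
LCL = c̄ − 3√c̄ = 15.8333 − 3 × 3.9791 = 3.8960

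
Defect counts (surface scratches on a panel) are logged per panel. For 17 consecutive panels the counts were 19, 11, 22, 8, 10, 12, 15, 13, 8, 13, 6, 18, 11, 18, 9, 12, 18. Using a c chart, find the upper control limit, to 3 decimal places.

23.983

c̄ = (19 + 11 + 22 + 8 + 10 + 12 + 15 + 13 + 8 + 13 + 6 + 18 + 11 + 18 + 9 + 12 + 18) / 17 = 223 / 17 = 13.1176
UCL = c̄ + 3√c̄ = 13.1176 + 3 × √13.1176 = 13.1176 + 3 × 3.6218 = 23.9831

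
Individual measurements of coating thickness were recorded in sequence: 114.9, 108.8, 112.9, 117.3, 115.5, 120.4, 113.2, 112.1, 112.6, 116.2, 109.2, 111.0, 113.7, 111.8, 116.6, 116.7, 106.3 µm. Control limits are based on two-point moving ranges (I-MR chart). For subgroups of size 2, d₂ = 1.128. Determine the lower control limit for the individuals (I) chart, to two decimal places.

103.11

X̄ = (114.9 + 108.8 + 112.9 + 117.3 + 115.5 + 120.4 + 113.2 + 112.1 + 112.6 + 116.2 + 109.2 + 111.0 + 113.7 + 111.8 + 116.6 + 116.7 + 106.3) / 17 = 113.4824
Moving ranges: 6.1, 4.1, 4.4, 1.8, 4.9, 7.2, 1.1, 0.5, 3.6, 7.0, 1.8, 2.7, 1.9, 4.8, 0.1, 10.4; M̄R̄ = 62.4000 / 16 = 3.9000
LCL = X̄ − 3·M̄R̄/d₂ = 113.4824 − 3 × 3.9000 / 1.128 = 103.1100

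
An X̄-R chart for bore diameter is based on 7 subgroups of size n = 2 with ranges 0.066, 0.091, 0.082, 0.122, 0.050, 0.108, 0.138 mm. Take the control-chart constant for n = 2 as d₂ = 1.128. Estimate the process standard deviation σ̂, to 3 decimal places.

R̄ = (0.066 + 0.091 + 0.082 + 0.122 + 0.050 + 0.108 + 0.138) / 7 = 0.0939
σ̂ = R̄ / d₂ = 0.0939 / 1.128 = 0.0832

0.083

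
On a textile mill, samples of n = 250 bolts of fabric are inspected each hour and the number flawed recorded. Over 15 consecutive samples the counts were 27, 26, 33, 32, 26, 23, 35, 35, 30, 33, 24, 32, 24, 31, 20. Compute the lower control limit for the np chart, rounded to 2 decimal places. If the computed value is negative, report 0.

13.60

p̄ = Σdᵢ / (k·n) = 431 / (15 × 250) = 0.11493
LCL = np̄ − 3·√(np̄(1−p̄)) = 28.7333 − 3 × 5.0429 = 13.6046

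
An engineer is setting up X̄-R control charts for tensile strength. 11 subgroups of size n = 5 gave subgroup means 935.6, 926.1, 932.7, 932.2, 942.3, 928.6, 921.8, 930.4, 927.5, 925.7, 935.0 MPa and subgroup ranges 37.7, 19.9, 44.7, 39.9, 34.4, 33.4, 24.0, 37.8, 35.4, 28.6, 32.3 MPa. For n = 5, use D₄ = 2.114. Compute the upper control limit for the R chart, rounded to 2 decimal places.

R̄ = (37.7 + 19.9 + 44.7 + 39.9 + 34.4 + 33.4 + 24.0 + 37.8 + 35.4 + 28.6 + 32.3) / 11 = 368.1000 / 11 = 33.4636
UCL_R = D₄·R̄ = 2.114 × 33.4636 = 70.7421

70.74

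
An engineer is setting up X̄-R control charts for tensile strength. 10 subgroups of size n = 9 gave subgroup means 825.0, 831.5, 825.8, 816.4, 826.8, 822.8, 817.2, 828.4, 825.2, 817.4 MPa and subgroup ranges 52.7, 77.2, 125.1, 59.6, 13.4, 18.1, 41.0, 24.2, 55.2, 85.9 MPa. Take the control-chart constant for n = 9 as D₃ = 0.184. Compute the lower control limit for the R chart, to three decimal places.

10.164

R̄ = (52.7 + 77.2 + 125.1 + 59.6 + 13.4 + 18.1 + 41.0 + 24.2 + 55.2 + 85.9) / 10 = 552.4000 / 10 = 55.2400
LCL_R = D₃·R̄ = 0.184 × 55.2400 = 10.1642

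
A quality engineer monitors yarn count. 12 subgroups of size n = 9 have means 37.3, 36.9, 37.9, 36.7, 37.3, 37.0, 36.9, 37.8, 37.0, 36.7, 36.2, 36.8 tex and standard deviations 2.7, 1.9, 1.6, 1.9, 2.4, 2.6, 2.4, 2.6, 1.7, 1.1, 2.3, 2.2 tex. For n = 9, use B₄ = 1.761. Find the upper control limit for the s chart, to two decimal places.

3.73

s̄ = (2.7 + 1.9 + 1.6 + 1.9 + 2.4 + 2.6 + 2.4 + 2.6 + 1.7 + 1.1 + 2.3 + 2.2) / 12 = 2.1167
UCL_s = B₄·s̄ = 1.761 × 2.1167 = 3.7274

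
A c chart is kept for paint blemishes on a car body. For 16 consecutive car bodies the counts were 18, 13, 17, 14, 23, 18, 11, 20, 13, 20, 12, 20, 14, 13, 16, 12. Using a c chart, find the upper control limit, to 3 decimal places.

c̄ = (18 + 13 + 17 + 14 + 23 + 18 + 11 + 20 + 13 + 20 + 12 + 20 + 14 + 13 + 16 + 12) / 16 = 254 / 16 = 15.8750
UCL = c̄ + 3√c̄ = 15.8750 + 3 × √15.8750 = 15.8750 + 3 × 3.9843 = 27.8280

27.828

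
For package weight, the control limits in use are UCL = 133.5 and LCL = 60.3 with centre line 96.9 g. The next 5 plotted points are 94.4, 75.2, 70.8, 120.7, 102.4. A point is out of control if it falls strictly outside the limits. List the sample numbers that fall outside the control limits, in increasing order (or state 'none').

none

All 5 points lie within [60.3, 133.5].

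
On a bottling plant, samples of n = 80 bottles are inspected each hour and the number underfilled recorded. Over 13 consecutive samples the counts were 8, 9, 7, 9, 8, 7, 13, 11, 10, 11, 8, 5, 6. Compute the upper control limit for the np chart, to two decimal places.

16.93

p̄ = Σdᵢ / (k·n) = 112 / (13 × 80) = 0.10769
UCL = np̄ + 3·√(np̄(1−p̄)) = 8.6154 + 3 × √(8.6154×0.89231) = 8.6154 + 3 × 2.7726 = 16.9333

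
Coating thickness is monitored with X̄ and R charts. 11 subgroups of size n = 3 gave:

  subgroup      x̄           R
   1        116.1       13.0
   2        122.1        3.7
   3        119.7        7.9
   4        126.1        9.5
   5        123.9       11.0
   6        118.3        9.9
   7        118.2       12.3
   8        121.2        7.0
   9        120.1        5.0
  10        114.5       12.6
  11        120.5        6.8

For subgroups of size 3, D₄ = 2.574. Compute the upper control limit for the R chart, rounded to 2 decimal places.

R̄ = (13.0 + 3.7 + 7.9 + 9.5 + 11.0 + 9.9 + 12.3 + 7.0 + 5.0 + 12.6 + 6.8) / 11 = 98.7000 / 11 = 8.9727
UCL_R = D₄·R̄ = 2.574 × 8.9727 = 23.0958

23.10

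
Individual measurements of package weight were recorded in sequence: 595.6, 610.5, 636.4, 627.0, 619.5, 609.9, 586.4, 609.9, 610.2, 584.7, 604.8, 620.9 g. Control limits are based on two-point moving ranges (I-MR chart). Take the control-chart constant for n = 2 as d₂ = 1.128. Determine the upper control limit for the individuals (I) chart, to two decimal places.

652.28

X̄ = (595.6 + 610.5 + 636.4 + 627.0 + 619.5 + 609.9 + 586.4 + 609.9 + 610.2 + 584.7 + 604.8 + 620.9) / 12 = 609.6500
Moving ranges: 14.9, 25.9, 9.4, 7.5, 9.6, 23.5, 23.5, 0.3, 25.5, 20.1, 16.1; M̄R̄ = 176.3000 / 11 = 16.0273
UCL = X̄ + 3·M̄R̄/d₂ = 609.6500 + 3 × 16.0273 / 1.128 = 652.2757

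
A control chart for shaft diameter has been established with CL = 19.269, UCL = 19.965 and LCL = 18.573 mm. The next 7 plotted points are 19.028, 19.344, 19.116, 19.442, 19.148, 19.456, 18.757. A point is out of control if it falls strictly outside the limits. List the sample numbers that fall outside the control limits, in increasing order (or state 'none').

All 7 points lie within [18.573, 19.965].

none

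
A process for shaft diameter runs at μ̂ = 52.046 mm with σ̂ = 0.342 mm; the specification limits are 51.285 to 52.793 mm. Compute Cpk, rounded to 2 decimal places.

0.73

Cpu = (USL − μ̂) / (3σ̂) = (52.793 − 52.046) / (3 × 0.342) = 0.7281; Cpl = (μ̂ − LSL) / (3σ̂) = (52.046 − 51.285) / (3 × 0.342) = 0.7417; Cpk = min(Cpu, Cpl) = 0.7281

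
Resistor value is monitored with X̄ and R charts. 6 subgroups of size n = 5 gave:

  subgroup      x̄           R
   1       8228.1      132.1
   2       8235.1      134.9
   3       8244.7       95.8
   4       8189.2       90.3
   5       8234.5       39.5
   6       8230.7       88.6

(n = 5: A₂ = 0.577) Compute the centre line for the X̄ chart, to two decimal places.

8227.05

X̄̄ = (8228.1 + 8235.1 + 8244.7 + 8189.2 + 8234.5 + 8230.7) / 6 = 49362.3000 / 6 = 8227.0500
CL = X̄̄ = 8227.0500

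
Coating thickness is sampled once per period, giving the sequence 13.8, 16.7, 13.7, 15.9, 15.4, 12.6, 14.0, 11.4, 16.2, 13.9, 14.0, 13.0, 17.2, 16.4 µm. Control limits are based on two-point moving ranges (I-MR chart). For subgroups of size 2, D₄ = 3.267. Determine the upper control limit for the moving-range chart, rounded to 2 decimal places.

Moving ranges: 2.9, 3.0, 2.2, 0.5, 2.8, 1.4, 2.6, 4.8, 2.3, 0.1, 1.0, 4.2, 0.8; M̄R̄ = 28.6000 / 13 = 2.2000
UCL_MR = D₄·M̄R̄ = 3.267 × 2.2000 = 7.1874

7.19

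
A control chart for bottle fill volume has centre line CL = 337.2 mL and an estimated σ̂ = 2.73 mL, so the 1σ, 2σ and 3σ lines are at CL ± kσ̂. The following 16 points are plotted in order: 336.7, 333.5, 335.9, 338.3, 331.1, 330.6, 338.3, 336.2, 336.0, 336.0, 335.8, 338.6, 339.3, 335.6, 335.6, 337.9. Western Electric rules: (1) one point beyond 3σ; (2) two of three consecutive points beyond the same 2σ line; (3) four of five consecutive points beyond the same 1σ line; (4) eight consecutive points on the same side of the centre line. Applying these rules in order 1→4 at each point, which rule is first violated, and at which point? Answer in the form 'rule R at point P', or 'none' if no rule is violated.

Zone of each point (C = within 1σ̂, B = 1σ̂–2σ̂, A = 2σ̂–3σ̂, * = beyond 3σ̂; sign = side of CL): 1:-C, 2:-B, 3:-C, 4:+C, 5:-A, 6:-A, 7:+C, 8:-C, 9:-C, 10:-C, 11:-C, 12:+C, 13:+C, 14:-C, 15:-C, 16:+C
Rule 2 (two of three consecutive points beyond the same 2σ limit) is satisfied at point 6.

rule 2 at point 6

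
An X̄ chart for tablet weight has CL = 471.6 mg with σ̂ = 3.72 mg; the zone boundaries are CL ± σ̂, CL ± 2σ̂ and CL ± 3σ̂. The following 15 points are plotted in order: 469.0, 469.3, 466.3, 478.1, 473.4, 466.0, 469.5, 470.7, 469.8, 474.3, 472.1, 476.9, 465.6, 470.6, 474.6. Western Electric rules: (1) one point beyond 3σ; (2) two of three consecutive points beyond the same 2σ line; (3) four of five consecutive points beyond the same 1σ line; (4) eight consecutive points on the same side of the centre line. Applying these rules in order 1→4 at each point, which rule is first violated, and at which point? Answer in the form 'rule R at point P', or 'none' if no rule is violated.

none

Zone of each point (C = within 1σ̂, B = 1σ̂–2σ̂, A = 2σ̂–3σ̂, * = beyond 3σ̂; sign = side of CL): 1:-C, 2:-C, 3:-B, 4:+B, 5:+C, 6:-B, 7:-C, 8:-C, 9:-C, 10:+C, 11:+C, 12:+B, 13:-B, 14:-C, 15:+C
No rule fires across all 15 points.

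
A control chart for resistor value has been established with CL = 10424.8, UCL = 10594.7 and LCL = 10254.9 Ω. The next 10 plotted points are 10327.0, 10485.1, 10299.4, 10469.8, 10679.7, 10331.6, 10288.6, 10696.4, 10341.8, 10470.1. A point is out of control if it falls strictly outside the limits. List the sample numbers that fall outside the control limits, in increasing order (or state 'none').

5, 8

Compare each point to [10254.9, 10594.7]: sample 5 = 10679.7 > UCL; sample 8 = 10696.4 > UCL.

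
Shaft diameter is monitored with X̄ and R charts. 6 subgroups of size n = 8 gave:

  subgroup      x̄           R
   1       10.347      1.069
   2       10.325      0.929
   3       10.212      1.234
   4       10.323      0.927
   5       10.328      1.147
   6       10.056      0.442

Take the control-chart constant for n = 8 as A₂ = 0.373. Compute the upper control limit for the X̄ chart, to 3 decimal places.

10.623

X̄̄ = (10.347 + 10.325 + 10.212 + 10.323 + 10.328 + 10.056) / 6 = 61.5910 / 6 = 10.2652
R̄ = (1.069 + 0.929 + 1.234 + 0.927 + 1.147 + 0.442) / 6 = 5.7480 / 6 = 0.9580
UCL = X̄̄ + A₂·R̄ = 10.2652 + 0.373 × 0.9580 = 10.6225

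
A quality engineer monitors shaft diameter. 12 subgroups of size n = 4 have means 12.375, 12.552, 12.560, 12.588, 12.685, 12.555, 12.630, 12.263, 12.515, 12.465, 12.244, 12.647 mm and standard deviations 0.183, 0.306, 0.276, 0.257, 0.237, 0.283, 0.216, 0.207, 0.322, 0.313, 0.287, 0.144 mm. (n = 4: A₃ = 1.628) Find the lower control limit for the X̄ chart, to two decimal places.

X̄̄ = (12.375 + 12.552 + 12.560 + 12.588 + 12.685 + 12.555 + 12.630 + 12.263 + 12.515 + 12.465 + 12.244 + 12.647) / 12 = 12.5066
s̄ = (0.183 + 0.306 + 0.276 + 0.257 + 0.237 + 0.283 + 0.216 + 0.207 + 0.322 + 0.313 + 0.287 + 0.144) / 12 = 0.2526
LCL = X̄̄ − A₃·s̄ = 12.5066 − 1.628 × 0.2526 = 12.0954

12.10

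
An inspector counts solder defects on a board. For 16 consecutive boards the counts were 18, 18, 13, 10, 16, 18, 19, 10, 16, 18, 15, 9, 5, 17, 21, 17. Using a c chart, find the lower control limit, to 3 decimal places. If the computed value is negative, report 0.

c̄ = (18 + 18 + 13 + 10 + 16 + 18 + 19 + 10 + 16 + 18 + 15 + 9 + 5 + 17 + 21 + 17) / 16 = 240 / 16 = 15.0000
LCL = c̄ − 3√c̄ = 15.0000 − 3 × 3.8730 = 3.3810

3.381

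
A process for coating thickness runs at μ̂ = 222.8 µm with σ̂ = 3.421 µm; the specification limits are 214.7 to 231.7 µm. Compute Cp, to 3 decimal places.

Cp = (USL − LSL) / (6σ̂) = (231.7 − 214.7) / (6 × 3.421) = 17.0000 / 20.5260 = 0.8282

0.828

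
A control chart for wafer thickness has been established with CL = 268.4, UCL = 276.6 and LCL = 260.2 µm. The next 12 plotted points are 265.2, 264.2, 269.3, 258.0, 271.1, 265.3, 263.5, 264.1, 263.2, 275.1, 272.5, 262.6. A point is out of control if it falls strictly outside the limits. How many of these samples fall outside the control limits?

Compare each point to [260.2, 276.6]: sample 4 = 258.0 < LCL.

1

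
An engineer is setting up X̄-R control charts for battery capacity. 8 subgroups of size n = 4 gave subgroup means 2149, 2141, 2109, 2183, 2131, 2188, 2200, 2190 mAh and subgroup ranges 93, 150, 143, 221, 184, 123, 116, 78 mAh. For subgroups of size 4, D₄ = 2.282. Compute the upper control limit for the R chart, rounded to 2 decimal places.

316.06

R̄ = (93 + 150 + 143 + 221 + 184 + 123 + 116 + 78) / 8 = 1108.0000 / 8 = 138.5000
UCL_R = D₄·R̄ = 2.282 × 138.5000 = 316.0570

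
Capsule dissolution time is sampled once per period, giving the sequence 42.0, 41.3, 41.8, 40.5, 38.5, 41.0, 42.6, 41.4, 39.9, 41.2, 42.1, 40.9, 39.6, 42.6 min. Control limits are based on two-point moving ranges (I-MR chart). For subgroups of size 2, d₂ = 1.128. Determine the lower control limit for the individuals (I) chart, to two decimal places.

37.21

X̄ = (42.0 + 41.3 + 41.8 + 40.5 + 38.5 + 41.0 + 42.6 + 41.4 + 39.9 + 41.2 + 42.1 + 40.9 + 39.6 + 42.6) / 14 = 41.1000
Moving ranges: 0.7, 0.5, 1.3, 2.0, 2.5, 1.6, 1.2, 1.5, 1.3, 0.9, 1.2, 1.3, 3.0; M̄R̄ = 19.0000 / 13 = 1.4615
LCL = X̄ − 3·M̄R̄/d₂ = 41.1000 − 3 × 1.4615 / 1.128 = 37.2129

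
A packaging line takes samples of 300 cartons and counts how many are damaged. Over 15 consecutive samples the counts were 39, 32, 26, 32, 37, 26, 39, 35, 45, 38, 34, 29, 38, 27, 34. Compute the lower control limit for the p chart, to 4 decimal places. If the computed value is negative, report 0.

0.0586

p̄ = Σdᵢ / (k·n) = 511 / (15 × 300) = 0.11356
LCL = p̄ − 3·√(p̄(1−p̄)/n) = 0.11356 − 3 × 0.01832 = 0.05860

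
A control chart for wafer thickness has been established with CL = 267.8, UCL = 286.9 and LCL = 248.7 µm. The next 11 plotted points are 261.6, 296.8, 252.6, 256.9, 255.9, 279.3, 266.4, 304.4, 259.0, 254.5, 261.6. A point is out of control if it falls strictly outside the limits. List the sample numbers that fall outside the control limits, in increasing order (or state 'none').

2, 8

Compare each point to [248.7, 286.9]: sample 2 = 296.8 > UCL; sample 8 = 304.4 > UCL.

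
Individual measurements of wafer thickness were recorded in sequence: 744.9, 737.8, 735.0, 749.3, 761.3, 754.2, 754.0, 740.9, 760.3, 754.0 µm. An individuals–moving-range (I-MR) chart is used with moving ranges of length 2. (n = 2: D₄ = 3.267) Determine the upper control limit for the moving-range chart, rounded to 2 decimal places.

29.87

Moving ranges: 7.1, 2.8, 14.3, 12.0, 7.1, 0.2, 13.1, 19.4, 6.3; M̄R̄ = 82.3000 / 9 = 9.1444
UCL_MR = D₄·M̄R̄ = 3.267 × 9.1444 = 29.8749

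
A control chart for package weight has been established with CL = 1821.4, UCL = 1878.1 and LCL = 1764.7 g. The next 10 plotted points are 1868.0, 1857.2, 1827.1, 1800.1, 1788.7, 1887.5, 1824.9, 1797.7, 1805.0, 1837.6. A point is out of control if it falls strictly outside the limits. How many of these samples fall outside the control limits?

Compare each point to [1764.7, 1878.1]: sample 6 = 1887.5 > UCL.

1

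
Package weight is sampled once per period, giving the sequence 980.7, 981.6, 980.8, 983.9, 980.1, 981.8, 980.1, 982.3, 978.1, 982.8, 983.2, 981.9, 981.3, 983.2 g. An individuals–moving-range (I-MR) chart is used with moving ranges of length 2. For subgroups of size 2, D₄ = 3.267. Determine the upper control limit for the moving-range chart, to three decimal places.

Moving ranges: 0.9, 0.8, 3.1, 3.8, 1.7, 1.7, 2.2, 4.2, 4.7, 0.4, 1.3, 0.6, 1.9; M̄R̄ = 27.3000 / 13 = 2.1000
UCL_MR = D₄·M̄R̄ = 3.267 × 2.1000 = 6.8607

6.861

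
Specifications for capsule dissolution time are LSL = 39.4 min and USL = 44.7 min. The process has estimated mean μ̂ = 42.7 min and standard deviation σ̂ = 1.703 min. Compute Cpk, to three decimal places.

Cpu = (USL − μ̂) / (3σ̂) = (44.7 − 42.7) / (3 × 1.703) = 0.3915; Cpl = (μ̂ − LSL) / (3σ̂) = (42.7 − 39.4) / (3 × 1.703) = 0.6459; Cpk = min(Cpu, Cpl) = 0.3915

0.391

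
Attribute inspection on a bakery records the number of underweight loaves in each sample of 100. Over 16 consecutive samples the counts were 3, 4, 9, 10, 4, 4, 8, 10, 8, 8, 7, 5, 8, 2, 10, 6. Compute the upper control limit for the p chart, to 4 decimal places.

0.1409

p̄ = Σdᵢ / (k·n) = 106 / (16 × 100) = 0.06625
UCL = p̄ + 3·√(p̄(1−p̄)/n) = 0.06625 + 3 × √(0.06625×0.93375/100) = 0.06625 + 3 × 0.02487 = 0.14087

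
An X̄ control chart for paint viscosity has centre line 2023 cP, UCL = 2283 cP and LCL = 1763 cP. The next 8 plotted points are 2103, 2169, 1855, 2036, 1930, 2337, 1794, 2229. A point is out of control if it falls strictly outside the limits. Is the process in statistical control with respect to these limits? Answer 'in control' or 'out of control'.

out of control

Compare each point to [1763, 2283]: sample 6 = 2337 > UCL.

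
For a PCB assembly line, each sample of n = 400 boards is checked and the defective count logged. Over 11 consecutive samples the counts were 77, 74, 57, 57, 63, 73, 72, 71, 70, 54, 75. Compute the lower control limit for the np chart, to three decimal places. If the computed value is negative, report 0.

45.068

p̄ = Σdᵢ / (k·n) = 743 / (11 × 400) = 0.16886
LCL = np̄ − 3·√(np̄(1−p̄)) = 67.5455 − 3 × 7.4926 = 45.0676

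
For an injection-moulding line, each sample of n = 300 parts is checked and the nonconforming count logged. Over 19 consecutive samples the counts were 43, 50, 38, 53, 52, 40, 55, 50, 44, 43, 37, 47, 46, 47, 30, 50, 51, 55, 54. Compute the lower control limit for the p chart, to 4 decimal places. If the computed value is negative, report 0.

0.0925

p̄ = Σdᵢ / (k·n) = 885 / (19 × 300) = 0.15526
LCL = p̄ − 3·√(p̄(1−p̄)/n) = 0.15526 − 3 × 0.02091 = 0.09254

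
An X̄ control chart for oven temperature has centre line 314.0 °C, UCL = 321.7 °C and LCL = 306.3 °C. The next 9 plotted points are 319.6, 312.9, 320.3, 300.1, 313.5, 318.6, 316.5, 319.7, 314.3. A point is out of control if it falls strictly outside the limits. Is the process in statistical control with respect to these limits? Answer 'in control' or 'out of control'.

out of control

Compare each point to [306.3, 321.7]: sample 4 = 300.1 < LCL.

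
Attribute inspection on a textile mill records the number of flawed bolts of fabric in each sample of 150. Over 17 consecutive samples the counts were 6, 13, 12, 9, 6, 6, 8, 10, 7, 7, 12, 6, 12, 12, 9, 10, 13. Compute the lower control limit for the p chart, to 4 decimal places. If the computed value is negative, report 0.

p̄ = Σdᵢ / (k·n) = 158 / (17 × 150) = 0.06196
LCL = p̄ − 3·√(p̄(1−p̄)/n) = 0.06196 − 3 × 0.01968 = 0.00291

0.0029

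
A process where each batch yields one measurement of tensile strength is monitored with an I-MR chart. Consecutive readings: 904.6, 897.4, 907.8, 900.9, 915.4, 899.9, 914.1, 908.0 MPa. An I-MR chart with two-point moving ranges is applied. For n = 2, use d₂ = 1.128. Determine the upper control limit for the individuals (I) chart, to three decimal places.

X̄ = (904.6 + 897.4 + 907.8 + 900.9 + 915.4 + 899.9 + 914.1 + 908.0) / 8 = 906.0125
Moving ranges: 7.2, 10.4, 6.9, 14.5, 15.5, 14.2, 6.1; M̄R̄ = 74.8000 / 7 = 10.6857
UCL = X̄ + 3·M̄R̄/d₂ = 906.0125 + 3 × 10.6857 / 1.128 = 934.4320

934.432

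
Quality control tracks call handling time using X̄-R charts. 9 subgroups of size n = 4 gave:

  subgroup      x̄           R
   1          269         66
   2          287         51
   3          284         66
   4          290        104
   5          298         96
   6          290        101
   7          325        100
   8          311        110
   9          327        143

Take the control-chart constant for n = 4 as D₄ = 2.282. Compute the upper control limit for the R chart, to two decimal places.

212.23

R̄ = (66 + 51 + 66 + 104 + 96 + 101 + 100 + 110 + 143) / 9 = 837.0000 / 9 = 93.0000
UCL_R = D₄·R̄ = 2.282 × 93.0000 = 212.2260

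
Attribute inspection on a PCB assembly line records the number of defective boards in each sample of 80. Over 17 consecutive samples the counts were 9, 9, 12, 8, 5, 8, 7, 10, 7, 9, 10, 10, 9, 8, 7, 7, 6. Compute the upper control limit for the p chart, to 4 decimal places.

0.2059

p̄ = Σdᵢ / (k·n) = 141 / (17 × 80) = 0.10368
UCL = p̄ + 3·√(p̄(1−p̄)/n) = 0.10368 + 3 × √(0.10368×0.89632/80) = 0.10368 + 3 × 0.03408 = 0.20592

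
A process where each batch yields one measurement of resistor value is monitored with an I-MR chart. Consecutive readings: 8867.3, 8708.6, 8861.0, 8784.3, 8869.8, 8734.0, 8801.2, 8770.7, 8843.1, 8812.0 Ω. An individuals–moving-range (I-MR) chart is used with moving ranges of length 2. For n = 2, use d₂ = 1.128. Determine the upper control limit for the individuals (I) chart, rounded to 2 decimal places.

X̄ = (8867.3 + 8708.6 + 8861.0 + 8784.3 + 8869.8 + 8734.0 + 8801.2 + 8770.7 + 8843.1 + 8812.0) / 10 = 8805.2000
Moving ranges: 158.7, 152.4, 76.7, 85.5, 135.8, 67.2, 30.5, 72.4, 31.1; M̄R̄ = 810.3000 / 9 = 90.0333
UCL = X̄ + 3·M̄R̄/d₂ = 8805.2000 + 3 × 90.0333 / 1.128 = 9044.6504

9044.65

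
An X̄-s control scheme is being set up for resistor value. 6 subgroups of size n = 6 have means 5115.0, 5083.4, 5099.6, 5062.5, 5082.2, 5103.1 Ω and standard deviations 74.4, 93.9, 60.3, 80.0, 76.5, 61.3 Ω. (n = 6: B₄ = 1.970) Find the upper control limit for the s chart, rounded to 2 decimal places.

s̄ = (74.4 + 93.9 + 60.3 + 80.0 + 76.5 + 61.3) / 6 = 74.4000
UCL_s = B₄·s̄ = 1.970 × 74.4000 = 146.5680

146.57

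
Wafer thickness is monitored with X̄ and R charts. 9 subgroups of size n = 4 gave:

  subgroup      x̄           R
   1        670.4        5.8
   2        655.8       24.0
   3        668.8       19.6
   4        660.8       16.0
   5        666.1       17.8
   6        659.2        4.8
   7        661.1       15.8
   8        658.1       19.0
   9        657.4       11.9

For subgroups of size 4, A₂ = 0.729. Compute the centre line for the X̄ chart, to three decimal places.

X̄̄ = (670.4 + 655.8 + 668.8 + 660.8 + 666.1 + 659.2 + 661.1 + 658.1 + 657.4) / 9 = 5957.7000 / 9 = 661.9667
CL = X̄̄ = 661.9667

661.967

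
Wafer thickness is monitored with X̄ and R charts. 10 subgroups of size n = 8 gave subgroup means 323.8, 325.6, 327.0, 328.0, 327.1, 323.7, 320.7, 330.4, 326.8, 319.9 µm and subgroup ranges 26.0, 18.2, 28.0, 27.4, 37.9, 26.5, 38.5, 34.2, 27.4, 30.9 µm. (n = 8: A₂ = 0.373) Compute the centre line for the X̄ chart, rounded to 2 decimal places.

325.30

X̄̄ = (323.8 + 325.6 + 327.0 + 328.0 + 327.1 + 323.7 + 320.7 + 330.4 + 326.8 + 319.9) / 10 = 3253.0000 / 10 = 325.3000
CL = X̄̄ = 325.3000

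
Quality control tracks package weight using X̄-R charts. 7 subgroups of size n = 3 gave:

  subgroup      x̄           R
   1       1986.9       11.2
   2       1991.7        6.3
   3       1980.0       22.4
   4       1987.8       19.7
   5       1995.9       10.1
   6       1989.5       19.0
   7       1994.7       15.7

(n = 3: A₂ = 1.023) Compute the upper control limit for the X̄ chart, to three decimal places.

X̄̄ = (1986.9 + 1991.7 + 1980.0 + 1987.8 + 1995.9 + 1989.5 + 1994.7) / 7 = 13926.5000 / 7 = 1989.5000
R̄ = (11.2 + 6.3 + 22.4 + 19.7 + 10.1 + 19.0 + 15.7) / 7 = 104.4000 / 7 = 14.9143
UCL = X̄̄ + A₂·R̄ = 1989.5000 + 1.023 × 14.9143 = 2004.7573

2004.757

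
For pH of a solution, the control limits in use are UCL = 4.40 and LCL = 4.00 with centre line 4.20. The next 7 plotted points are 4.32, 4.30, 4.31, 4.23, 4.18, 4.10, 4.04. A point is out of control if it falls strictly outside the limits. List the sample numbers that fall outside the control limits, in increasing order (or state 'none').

none

All 7 points lie within [4.00, 4.40].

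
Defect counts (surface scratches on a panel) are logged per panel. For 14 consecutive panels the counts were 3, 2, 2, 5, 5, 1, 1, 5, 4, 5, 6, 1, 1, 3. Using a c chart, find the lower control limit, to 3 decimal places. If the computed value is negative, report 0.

0.000

c̄ = (3 + 2 + 2 + 5 + 5 + 1 + 1 + 5 + 4 + 5 + 6 + 1 + 1 + 3) / 14 = 44 / 14 = 3.1429
LCL = c̄ − 3√c̄ = 3.1429 − 3 × 1.7728 = -2.1756 → 0 (cannot be negative)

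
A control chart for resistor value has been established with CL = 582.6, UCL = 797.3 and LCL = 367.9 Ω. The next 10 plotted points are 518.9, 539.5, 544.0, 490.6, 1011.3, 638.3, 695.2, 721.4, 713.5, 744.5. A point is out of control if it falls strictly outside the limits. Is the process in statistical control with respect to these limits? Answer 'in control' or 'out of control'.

Compare each point to [367.9, 797.3]: sample 5 = 1011.3 > UCL.

out of control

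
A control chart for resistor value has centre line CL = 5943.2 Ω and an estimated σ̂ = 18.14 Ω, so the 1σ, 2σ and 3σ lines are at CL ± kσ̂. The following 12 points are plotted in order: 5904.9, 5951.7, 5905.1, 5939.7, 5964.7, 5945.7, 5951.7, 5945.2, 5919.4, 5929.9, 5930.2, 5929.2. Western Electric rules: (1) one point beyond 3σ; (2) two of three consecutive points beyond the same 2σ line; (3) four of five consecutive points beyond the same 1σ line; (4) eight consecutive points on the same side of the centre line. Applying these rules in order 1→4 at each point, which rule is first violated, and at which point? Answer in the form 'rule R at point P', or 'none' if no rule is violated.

rule 2 at point 3

Zone of each point (C = within 1σ̂, B = 1σ̂–2σ̂, A = 2σ̂–3σ̂, * = beyond 3σ̂; sign = side of CL): 1:-A, 2:+C, 3:-A, 4:-C, 5:+B, 6:+C, 7:+C, 8:+C, 9:-B, 10:-C, 11:-C, 12:-C
Rule 2 (two of three consecutive points beyond the same 2σ limit) is satisfied at point 3.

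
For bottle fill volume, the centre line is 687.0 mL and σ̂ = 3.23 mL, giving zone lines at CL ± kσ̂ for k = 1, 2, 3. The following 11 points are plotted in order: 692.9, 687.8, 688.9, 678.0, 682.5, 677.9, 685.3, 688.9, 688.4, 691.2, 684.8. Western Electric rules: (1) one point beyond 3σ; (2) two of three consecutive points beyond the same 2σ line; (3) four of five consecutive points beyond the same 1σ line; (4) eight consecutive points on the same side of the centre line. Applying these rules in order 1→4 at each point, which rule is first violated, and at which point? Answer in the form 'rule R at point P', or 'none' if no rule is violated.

rule 2 at point 6

Zone of each point (C = within 1σ̂, B = 1σ̂–2σ̂, A = 2σ̂–3σ̂, * = beyond 3σ̂; sign = side of CL): 1:+B, 2:+C, 3:+C, 4:-A, 5:-B, 6:-A, 7:-C, 8:+C, 9:+C, 10:+B, 11:-C
Rule 2 (two of three consecutive points beyond the same 2σ limit) is satisfied at point 6.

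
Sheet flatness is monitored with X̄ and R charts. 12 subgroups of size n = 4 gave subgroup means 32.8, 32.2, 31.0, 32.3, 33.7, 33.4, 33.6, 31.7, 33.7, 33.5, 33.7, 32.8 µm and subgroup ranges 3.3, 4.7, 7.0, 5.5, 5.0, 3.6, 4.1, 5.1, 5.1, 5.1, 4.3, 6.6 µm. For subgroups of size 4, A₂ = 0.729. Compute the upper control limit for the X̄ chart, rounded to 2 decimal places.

36.48

X̄̄ = (32.8 + 32.2 + 31.0 + 32.3 + 33.7 + 33.4 + 33.6 + 31.7 + 33.7 + 33.5 + 33.7 + 32.8) / 12 = 394.4000 / 12 = 32.8667
R̄ = (3.3 + 4.7 + 7.0 + 5.5 + 5.0 + 3.6 + 4.1 + 5.1 + 5.1 + 5.1 + 4.3 + 6.6) / 12 = 59.4000 / 12 = 4.9500
UCL = X̄̄ + A₂·R̄ = 32.8667 + 0.729 × 4.9500 = 36.4752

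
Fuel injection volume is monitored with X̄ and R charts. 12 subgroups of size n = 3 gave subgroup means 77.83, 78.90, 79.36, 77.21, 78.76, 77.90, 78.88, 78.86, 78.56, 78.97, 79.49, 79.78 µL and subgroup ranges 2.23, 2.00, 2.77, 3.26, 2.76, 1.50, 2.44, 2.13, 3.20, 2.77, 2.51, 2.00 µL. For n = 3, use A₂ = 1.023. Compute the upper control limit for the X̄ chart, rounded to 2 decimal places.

X̄̄ = (77.83 + 78.90 + 79.36 + 77.21 + 78.76 + 77.90 + 78.88 + 78.86 + 78.56 + 78.97 + 79.49 + 79.78) / 12 = 944.5000 / 12 = 78.7083
R̄ = (2.23 + 2.00 + 2.77 + 3.26 + 2.76 + 1.50 + 2.44 + 2.13 + 3.20 + 2.77 + 2.51 + 2.00) / 12 = 29.5700 / 12 = 2.4642
UCL = X̄̄ + A₂·R̄ = 78.7083 + 1.023 × 2.4642 = 81.2292

81.23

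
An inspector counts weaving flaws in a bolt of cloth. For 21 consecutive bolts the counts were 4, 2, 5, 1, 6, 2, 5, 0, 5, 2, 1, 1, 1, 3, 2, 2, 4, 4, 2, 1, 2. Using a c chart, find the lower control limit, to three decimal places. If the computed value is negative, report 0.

c̄ = (4 + 2 + 5 + 1 + 6 + 2 + 5 + 0 + 5 + 2 + 1 + 1 + 1 + 3 + 2 + 2 + 4 + 4 + 2 + 1 + 2) / 21 = 55 / 21 = 2.6190
LCL = c̄ − 3√c̄ = 2.6190 − 3 × 1.6183 = -2.2360 → 0 (cannot be negative)

0.000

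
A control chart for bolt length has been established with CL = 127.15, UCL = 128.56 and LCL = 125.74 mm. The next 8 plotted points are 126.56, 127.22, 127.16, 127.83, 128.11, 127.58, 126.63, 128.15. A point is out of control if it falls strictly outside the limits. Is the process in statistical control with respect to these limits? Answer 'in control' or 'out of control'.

All 8 points lie within [125.74, 128.56].

in control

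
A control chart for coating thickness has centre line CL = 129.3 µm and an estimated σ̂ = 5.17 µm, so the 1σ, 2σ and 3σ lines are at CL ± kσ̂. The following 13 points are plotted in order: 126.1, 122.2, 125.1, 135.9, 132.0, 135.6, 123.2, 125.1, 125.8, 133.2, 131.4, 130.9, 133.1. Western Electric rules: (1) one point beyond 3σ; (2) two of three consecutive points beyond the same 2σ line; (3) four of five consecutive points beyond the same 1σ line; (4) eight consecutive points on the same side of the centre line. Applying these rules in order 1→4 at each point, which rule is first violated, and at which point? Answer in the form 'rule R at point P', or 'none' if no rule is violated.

none

Zone of each point (C = within 1σ̂, B = 1σ̂–2σ̂, A = 2σ̂–3σ̂, * = beyond 3σ̂; sign = side of CL): 1:-C, 2:-B, 3:-C, 4:+B, 5:+C, 6:+B, 7:-B, 8:-C, 9:-C, 10:+C, 11:+C, 12:+C, 13:+C
No rule fires across all 13 points.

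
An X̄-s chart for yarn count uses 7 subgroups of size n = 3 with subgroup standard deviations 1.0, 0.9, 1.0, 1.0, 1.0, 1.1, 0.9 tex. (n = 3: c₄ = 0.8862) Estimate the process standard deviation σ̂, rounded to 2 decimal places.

s̄ = (1.0 + 0.9 + 1.0 + 1.0 + 1.0 + 1.1 + 0.9) / 7 = 0.9857
σ̂ = s̄ / c₄ = 0.9857 / 0.8862 = 1.1123

1.11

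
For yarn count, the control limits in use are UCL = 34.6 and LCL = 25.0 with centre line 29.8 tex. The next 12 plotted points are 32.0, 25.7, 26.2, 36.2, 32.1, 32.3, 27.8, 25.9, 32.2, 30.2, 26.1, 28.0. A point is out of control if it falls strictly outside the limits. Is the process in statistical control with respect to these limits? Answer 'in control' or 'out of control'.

out of control

Compare each point to [25.0, 34.6]: sample 4 = 36.2 > UCL.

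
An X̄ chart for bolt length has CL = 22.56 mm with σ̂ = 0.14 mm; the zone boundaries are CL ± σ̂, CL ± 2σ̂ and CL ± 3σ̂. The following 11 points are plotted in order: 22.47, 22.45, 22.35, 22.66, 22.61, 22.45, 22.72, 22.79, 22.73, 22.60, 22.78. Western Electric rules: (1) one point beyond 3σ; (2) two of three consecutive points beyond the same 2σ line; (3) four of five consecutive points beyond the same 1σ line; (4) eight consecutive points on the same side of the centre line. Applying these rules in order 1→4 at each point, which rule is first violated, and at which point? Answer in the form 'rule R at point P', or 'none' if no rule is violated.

Zone of each point (C = within 1σ̂, B = 1σ̂–2σ̂, A = 2σ̂–3σ̂, * = beyond 3σ̂; sign = side of CL): 1:-C, 2:-C, 3:-B, 4:+C, 5:+C, 6:-C, 7:+B, 8:+B, 9:+B, 10:+C, 11:+B
Rule 3 (four of five consecutive points beyond the same 1σ limit) is satisfied at point 11.

rule 3 at point 11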